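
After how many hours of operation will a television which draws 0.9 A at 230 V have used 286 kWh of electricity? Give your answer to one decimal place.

1381.6 h

Power = 0.9 A × 230 V = 207 W = 0.207 kW
Hours = 286 kWh ÷ 0.207 kW = 1381.6 h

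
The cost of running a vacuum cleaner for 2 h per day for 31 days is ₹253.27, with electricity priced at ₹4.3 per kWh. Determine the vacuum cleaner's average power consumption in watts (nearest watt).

950 W

Energy = ₹253.27 ÷ ₹4.3/kWh = 58.9 kWh
Runtime = 2 h/day × 31 days = 62 h
Power = 58.9 kWh ÷ 62 h = 0.95 kW = 950 W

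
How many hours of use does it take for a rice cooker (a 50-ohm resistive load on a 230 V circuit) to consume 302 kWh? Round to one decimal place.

285.4 h

Power = V²/R = 230²/50 = 1058 W = 1.058 kW
Hours = 302 kWh ÷ 1.058 kW = 285.4 h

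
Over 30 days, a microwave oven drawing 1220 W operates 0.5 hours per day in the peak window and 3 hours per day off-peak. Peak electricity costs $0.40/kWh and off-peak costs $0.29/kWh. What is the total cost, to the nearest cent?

$39.16

Peak energy = 1.22 kW × 0.5 h × 30 = 18.3 kWh
Off-peak energy = 1.22 kW × 3 h × 30 = 109.8 kWh
Cost = 18.3 × $0.40 + 109.8 × $0.29 = $7.32 + $31.842 = $39.16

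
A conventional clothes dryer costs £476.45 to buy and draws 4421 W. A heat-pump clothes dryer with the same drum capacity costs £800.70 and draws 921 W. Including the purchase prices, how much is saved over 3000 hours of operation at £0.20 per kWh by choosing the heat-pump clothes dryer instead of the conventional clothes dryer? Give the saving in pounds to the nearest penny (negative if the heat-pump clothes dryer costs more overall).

£1775.75

conventional clothes dryer: £476.45 + (4421/1000) kW × 3000 h × £0.20 = £476.45 + £2652.6 = £3129.05
heat-pump clothes dryer: £800.70 + (921/1000) kW × 3000 h × £0.20 = £800.70 + £552.6 = £1353.3
Saving = £3129.05 − £1353.3 = £1775.75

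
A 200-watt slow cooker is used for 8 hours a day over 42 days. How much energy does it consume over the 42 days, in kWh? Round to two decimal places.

67.20 kWh

Runtime = 8 h/day × 42 days = 336 h
Energy = 0.2 kW × 336 h = 67.2 kWh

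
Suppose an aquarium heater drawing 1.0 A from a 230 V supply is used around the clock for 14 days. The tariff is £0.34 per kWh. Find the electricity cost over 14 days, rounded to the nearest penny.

Power = 1.0 A × 230 V = 230 W = 0.23 kW
Runtime = 24 h × 14 = 336 h
Energy = 0.23 kW × 336 h = 77.28 kWh
Cost = 77.28 kWh × £0.34/kWh = £26.28

£26.28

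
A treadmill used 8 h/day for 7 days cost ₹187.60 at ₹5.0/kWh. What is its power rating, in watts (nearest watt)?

Energy = ₹187.60 ÷ ₹5.0/kWh = 37.52 kWh
Runtime = 8 h/day × 7 days = 56 h
Power = 37.52 kWh ÷ 56 h = 0.67 kW = 670 W

670 W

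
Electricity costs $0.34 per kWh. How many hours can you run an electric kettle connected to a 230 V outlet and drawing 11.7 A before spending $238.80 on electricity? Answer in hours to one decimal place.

Power = 11.7 A × 230 V = 2691 W = 2.691 kW
Energy available = $238.80 ÷ $0.34/kWh = 702.3529 kWh
Hours = 702.3529 kWh ÷ 2.691 kW = 261.0 h

261.0 h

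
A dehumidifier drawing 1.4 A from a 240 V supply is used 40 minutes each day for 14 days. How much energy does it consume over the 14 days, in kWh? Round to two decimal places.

Power = 1.4 A × 240 V = 336 W = 0.336 kW
Runtime = 40 min × 14 = 560 min = 9.333333… h
Energy = 0.336 kW × 9.333333… h = 3.136 kWh ≈ 3.14 kWh

3.14 kWh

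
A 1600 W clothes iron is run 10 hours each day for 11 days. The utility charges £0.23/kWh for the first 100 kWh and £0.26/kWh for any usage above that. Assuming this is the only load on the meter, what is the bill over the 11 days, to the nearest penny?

Runtime = 10 h/day × 11 days = 110 h
Energy = 1.6 kW × 110 h = 176 kWh
Tier 1 (0–100 kWh): 100 × £0.23 = £23
Above 100 kWh: 76 × £0.26 = £19.76
Bill = £42.76

£42.76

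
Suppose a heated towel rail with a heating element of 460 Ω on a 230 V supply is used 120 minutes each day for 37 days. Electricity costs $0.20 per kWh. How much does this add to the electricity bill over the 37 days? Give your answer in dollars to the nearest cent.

Power = V²/R = 230²/460 = 115 W = 0.115 kW
Runtime = 120 min × 37 = 4440 min = 74 h
Energy = 0.115 kW × 74 h = 8.51 kWh
Cost = 8.51 kWh × $0.20/kWh = $1.70

$1.70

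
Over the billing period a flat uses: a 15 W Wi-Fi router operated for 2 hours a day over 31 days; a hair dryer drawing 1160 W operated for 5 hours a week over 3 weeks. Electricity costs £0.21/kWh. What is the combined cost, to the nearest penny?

Wi-Fi router: Runtime = 2 h/day × 31 days = 62 h
Wi-Fi router: 0.015 kW × 62 h = 0.93 kWh
hair dryer: Runtime = 5 h/week × 3 weeks = 15 h
hair dryer: 1.16 kW × 15 h = 17.4 kWh
Total energy = 18.33 kWh
Cost = 18.33 × £0.21 = £3.85

£3.85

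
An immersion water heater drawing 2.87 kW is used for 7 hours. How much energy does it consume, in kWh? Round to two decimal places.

20.09 kWh

Energy = 2.87 kW × 7 h = 20.09 kWh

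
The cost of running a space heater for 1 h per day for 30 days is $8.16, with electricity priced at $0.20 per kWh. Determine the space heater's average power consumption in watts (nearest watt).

1360 W

Energy = $8.16 ÷ $0.20/kWh = 40.8 kWh
Runtime = 1 h/day × 30 days = 30 h
Power = 40.8 kWh ÷ 30 h = 1.36 kW = 1360 W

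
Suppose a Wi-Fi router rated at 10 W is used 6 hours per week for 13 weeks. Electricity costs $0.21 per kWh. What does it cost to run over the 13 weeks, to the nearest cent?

$0.16

Runtime = 6 h/week × 13 weeks = 78 h
Energy = 0.01 kW × 78 h = 0.78 kWh
Cost = 0.78 kWh × $0.21/kWh = $0.16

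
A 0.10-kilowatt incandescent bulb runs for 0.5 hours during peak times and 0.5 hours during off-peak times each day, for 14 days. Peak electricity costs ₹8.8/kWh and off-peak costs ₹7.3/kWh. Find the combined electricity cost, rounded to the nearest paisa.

₹11.27

Peak energy = 0.1 kW × 0.5 h × 14 = 0.7 kWh
Off-peak energy = 0.1 kW × 0.5 h × 14 = 0.7 kWh
Cost = 0.7 × ₹8.8 + 0.7 × ₹7.3 = ₹6.16 + ₹5.11 = ₹11.27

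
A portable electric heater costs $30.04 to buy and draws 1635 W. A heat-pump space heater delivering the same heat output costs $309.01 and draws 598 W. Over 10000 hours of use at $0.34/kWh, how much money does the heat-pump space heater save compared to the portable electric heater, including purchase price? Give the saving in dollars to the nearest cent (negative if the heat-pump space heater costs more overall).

$3246.83

portable electric heater: $30.04 + (1635/1000) kW × 10000 h × $0.34 = $30.04 + $5559 = $5589.04
heat-pump space heater: $309.01 + (598/1000) kW × 10000 h × $0.34 = $309.01 + $2033.2 = $2342.21
Saving = $5589.04 − $2342.21 = $3246.83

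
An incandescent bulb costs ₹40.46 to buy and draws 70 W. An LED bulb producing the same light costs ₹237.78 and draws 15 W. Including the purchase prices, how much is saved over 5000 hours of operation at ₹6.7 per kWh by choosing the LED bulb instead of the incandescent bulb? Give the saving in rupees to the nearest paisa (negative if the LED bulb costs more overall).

₹1645.18

incandescent bulb: ₹40.46 + (70/1000) kW × 5000 h × ₹6.7 = ₹40.46 + ₹2345 = ₹2385.46
LED bulb: ₹237.78 + (15/1000) kW × 5000 h × ₹6.7 = ₹237.78 + ₹502.5 = ₹740.28
Saving = ₹2385.46 − ₹740.28 = ₹1645.18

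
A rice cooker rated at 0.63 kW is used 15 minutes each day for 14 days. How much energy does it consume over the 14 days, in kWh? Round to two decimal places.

2.21 kWh

Runtime = 15 min × 14 = 210 min = 3.5 h
Energy = 0.63 kW × 3.5 h = 2.205 kWh ≈ 2.21 kWh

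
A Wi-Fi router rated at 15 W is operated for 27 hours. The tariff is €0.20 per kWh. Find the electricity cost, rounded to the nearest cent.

€0.08

Energy = 0.015 kW × 27 h = 0.405 kWh
Cost = 0.405 kWh × €0.20/kWh = €0.08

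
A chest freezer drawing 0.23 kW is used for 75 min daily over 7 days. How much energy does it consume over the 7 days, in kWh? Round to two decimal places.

2.01 kWh

Runtime = 75 min × 7 = 525 min = 8.75 h
Energy = 0.23 kW × 8.75 h = 2.0125 kWh ≈ 2.01 kWh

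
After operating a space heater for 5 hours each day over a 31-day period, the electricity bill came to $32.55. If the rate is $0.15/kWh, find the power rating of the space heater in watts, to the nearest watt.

Energy = $32.55 ÷ $0.15/kWh = 217 kWh
Runtime = 5 h/day × 31 days = 155 h
Power = 217 kWh ÷ 155 h = 1.4 kW = 1400 W

1400 W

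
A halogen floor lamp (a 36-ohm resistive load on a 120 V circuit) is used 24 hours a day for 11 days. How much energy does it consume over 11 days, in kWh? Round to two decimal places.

Power = V²/R = 120²/36 = 400 W = 0.4 kW
Runtime = 24 h × 11 = 264 h
Energy = 0.4 kW × 264 h = 105.6 kWh

105.60 kWh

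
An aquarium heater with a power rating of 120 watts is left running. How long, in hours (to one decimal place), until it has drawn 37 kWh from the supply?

308.3 h

Hours = 37 kWh ÷ 0.12 kW = 308.3 h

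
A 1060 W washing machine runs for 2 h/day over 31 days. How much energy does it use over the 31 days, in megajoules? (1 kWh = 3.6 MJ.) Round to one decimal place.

236.6 MJ

Runtime = 2 h/day × 31 days = 62 h
Energy = 1.06 kW × 62 h = 65.72 kWh
= 65.72 × 3.6 MJ = 236.6 MJ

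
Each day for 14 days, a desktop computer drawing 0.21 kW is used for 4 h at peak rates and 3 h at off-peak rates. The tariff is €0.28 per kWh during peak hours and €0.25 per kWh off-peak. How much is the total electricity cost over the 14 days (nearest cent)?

€5.50

Peak energy = 0.21 kW × 4 h × 14 = 11.76 kWh
Off-peak energy = 0.21 kW × 3 h × 14 = 8.82 kWh
Cost = 11.76 × €0.28 + 8.82 × €0.25 = €3.2928 + €2.205 = €5.50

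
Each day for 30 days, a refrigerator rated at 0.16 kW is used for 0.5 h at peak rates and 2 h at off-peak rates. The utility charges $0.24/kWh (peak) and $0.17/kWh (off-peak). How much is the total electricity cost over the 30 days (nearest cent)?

$2.21

Peak energy = 0.16 kW × 0.5 h × 30 = 2.4 kWh
Off-peak energy = 0.16 kW × 2 h × 30 = 9.6 kWh
Cost = 2.4 × $0.24 + 9.6 × $0.17 = $0.576 + $1.632 = $2.21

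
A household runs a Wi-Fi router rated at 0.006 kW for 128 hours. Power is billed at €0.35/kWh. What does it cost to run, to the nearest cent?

€0.27

Energy = 0.006 kW × 128 h = 0.768 kWh
Cost = 0.768 kWh × €0.35/kWh = €0.27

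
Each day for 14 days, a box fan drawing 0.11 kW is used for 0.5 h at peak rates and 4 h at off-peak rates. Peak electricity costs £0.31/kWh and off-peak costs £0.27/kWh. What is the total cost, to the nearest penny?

£1.90

Peak energy = 0.11 kW × 0.5 h × 14 = 0.77 kWh
Off-peak energy = 0.11 kW × 4 h × 14 = 6.16 kWh
Cost = 0.77 × £0.31 + 6.16 × £0.27 = £0.2387 + £1.6632 = £1.90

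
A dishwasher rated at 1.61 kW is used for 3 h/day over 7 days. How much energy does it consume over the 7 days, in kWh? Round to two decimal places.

33.81 kWh

Runtime = 3 h/day × 7 days = 21 h
Energy = 1.61 kW × 21 h = 33.81 kWh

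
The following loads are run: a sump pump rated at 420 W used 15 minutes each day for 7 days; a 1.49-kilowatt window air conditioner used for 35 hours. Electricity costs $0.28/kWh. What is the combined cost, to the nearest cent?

$14.81

sump pump: Runtime = 15 min × 7 = 105 min = 1.75 h
sump pump: 0.42 kW × 1.75 h = 0.735 kWh
window air conditioner: 1.49 kW × 35 h = 52.15 kWh
Total energy = 52.885 kWh
Cost = 52.885 × $0.28 = $14.81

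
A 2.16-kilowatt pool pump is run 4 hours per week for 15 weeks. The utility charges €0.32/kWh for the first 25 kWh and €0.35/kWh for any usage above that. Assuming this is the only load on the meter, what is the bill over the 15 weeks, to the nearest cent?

€44.61

Runtime = 4 h/week × 15 weeks = 60 h
Energy = 2.16 kW × 60 h = 129.6 kWh
Tier 1 (0–25 kWh): 25 × €0.32 = €8
Above 25 kWh: 104.6 × €0.35 = €36.61
Bill = €44.61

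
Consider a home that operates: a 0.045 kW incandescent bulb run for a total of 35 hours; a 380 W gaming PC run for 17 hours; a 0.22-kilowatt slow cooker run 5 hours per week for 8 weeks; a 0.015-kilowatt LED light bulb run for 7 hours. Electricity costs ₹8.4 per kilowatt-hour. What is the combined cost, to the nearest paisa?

₹142.30

incandescent bulb: 0.045 kW × 35 h = 1.575 kWh
gaming PC: 0.38 kW × 17 h = 6.46 kWh
slow cooker: Runtime = 5 h/week × 8 weeks = 40 h
slow cooker: 0.22 kW × 40 h = 8.8 kWh
LED light bulb: 0.015 kW × 7 h = 0.105 kWh
Total energy = 16.94 kWh
Cost = 16.94 × ₹8.4 = ₹142.30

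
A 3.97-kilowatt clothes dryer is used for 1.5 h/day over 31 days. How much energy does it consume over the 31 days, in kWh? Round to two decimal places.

Runtime = 1.5 h/day × 31 days = 46.5 h
Energy = 3.97 kW × 46.5 h = 184.605 kWh ≈ 184.61 kWh

184.61 kWh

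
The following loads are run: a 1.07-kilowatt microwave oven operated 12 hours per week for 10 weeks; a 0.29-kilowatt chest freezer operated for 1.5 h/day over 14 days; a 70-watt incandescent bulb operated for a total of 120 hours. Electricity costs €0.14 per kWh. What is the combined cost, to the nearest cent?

€20.00

microwave oven: Runtime = 12 h/week × 10 weeks = 120 h
microwave oven: 1.07 kW × 120 h = 128.4 kWh
chest freezer: Runtime = 1.5 h/day × 14 days = 21 h
chest freezer: 0.29 kW × 21 h = 6.09 kWh
incandescent bulb: 0.07 kW × 120 h = 8.4 kWh
Total energy = 142.89 kWh
Cost = 142.89 × €0.14 = €20.00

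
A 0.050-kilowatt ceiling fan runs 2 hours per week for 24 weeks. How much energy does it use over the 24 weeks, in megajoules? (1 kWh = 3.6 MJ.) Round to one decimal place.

Runtime = 2 h/week × 24 weeks = 48 h
Energy = 0.05 kW × 48 h = 2.4 kWh
= 2.4 × 3.6 MJ = 8.6 MJ

8.6 MJ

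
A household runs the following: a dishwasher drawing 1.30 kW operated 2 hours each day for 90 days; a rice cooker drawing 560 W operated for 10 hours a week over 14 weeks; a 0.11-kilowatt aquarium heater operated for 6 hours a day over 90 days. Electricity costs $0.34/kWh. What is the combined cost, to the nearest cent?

$126.41

dishwasher: Runtime = 2 h/day × 90 days = 180 h
dishwasher: 1.3 kW × 180 h = 234 kWh
rice cooker: Runtime = 10 h/week × 14 weeks = 140 h
rice cooker: 0.56 kW × 140 h = 78.4 kWh
aquarium heater: Runtime = 6 h/day × 90 days = 540 h
aquarium heater: 0.11 kW × 540 h = 59.4 kWh
Total energy = 371.8 kWh
Cost = 371.8 × $0.34 = $126.41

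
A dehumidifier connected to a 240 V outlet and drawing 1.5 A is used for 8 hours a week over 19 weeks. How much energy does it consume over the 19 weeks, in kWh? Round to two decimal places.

54.72 kWh

Power = 1.5 A × 240 V = 360 W = 0.36 kW
Runtime = 8 h/week × 19 weeks = 152 h
Energy = 0.36 kW × 152 h = 54.72 kWh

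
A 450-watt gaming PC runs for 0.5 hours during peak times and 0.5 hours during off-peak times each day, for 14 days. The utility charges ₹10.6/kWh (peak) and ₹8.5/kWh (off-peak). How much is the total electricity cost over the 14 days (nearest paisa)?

Peak energy = 0.45 kW × 0.5 h × 14 = 3.15 kWh
Off-peak energy = 0.45 kW × 0.5 h × 14 = 3.15 kWh
Cost = 3.15 × ₹10.6 + 3.15 × ₹8.5 = ₹33.39 + ₹26.775 = ₹60.17

₹60.17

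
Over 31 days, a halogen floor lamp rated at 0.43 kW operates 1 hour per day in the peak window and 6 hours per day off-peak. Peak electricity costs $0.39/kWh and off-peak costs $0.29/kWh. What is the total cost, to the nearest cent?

$28.39

Peak energy = 0.43 kW × 1 h × 31 = 13.33 kWh
Off-peak energy = 0.43 kW × 6 h × 31 = 79.98 kWh
Cost = 13.33 × $0.39 + 79.98 × $0.29 = $5.1987 + $23.1942 = $28.39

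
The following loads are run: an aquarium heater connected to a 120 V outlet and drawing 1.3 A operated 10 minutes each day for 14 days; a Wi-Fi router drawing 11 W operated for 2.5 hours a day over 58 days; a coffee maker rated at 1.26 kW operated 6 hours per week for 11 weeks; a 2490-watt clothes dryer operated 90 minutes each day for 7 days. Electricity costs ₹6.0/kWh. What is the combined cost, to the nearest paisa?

₹667.58

aquarium heater: Power = 1.3 A × 120 V = 156 W = 0.156 kW
aquarium heater: Runtime = 10 min × 14 = 140 min = 2.333333… h
aquarium heater: 0.156 kW × 2.333333… h = 0.364 kWh
Wi-Fi router: Runtime = 2.5 h/day × 58 days = 145 h
Wi-Fi router: 0.011 kW × 145 h = 1.595 kWh
coffee maker: Runtime = 6 h/week × 11 weeks = 66 h
coffee maker: 1.26 kW × 66 h = 83.16 kWh
clothes dryer: Runtime = 90 min × 7 = 630 min = 10.5 h
clothes dryer: 2.49 kW × 10.5 h = 26.145 kWh
Total energy = 111.264 kWh
Cost = 111.264 × ₹6.0 = ₹667.58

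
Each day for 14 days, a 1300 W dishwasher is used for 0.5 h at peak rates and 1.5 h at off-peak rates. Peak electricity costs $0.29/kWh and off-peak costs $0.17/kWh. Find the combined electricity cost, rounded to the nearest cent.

$7.28

Peak energy = 1.3 kW × 0.5 h × 14 = 9.1 kWh
Off-peak energy = 1.3 kW × 1.5 h × 14 = 27.3 kWh
Cost = 9.1 × $0.29 + 27.3 × $0.17 = $2.639 + $4.641 = $7.28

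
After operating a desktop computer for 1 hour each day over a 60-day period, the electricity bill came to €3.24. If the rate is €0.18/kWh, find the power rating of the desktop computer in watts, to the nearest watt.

Energy = €3.24 ÷ €0.18/kWh = 18 kWh
Runtime = 1 h/day × 60 days = 60 h
Power = 18 kWh ÷ 60 h = 0.3 kW = 300 W

300 W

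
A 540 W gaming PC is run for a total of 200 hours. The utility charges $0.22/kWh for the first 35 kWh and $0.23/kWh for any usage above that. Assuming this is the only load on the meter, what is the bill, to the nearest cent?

$24.49

Energy = 0.54 kW × 200 h = 108 kWh
Tier 1 (0–35 kWh): 35 × $0.22 = $7.7
Above 35 kWh: 73 × $0.23 = $16.79
Bill = $24.49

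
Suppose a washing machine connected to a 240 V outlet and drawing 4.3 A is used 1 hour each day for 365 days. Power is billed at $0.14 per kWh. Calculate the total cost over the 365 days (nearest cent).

Power = 4.3 A × 240 V = 1032 W = 1.032 kW
Runtime = 1 h/day × 365 days = 365 h
Energy = 1.032 kW × 365 h = 376.68 kWh
Cost = 376.68 kWh × $0.14/kWh = $52.74

$52.74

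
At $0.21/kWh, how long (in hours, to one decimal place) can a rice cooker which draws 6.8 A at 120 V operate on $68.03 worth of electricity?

Power = 6.8 A × 120 V = 816 W = 0.816 kW
Energy available = $68.03 ÷ $0.21/kWh = 323.9524 kWh
Hours = 323.9524 kWh ÷ 0.816 kW = 397.0 h

397.0 h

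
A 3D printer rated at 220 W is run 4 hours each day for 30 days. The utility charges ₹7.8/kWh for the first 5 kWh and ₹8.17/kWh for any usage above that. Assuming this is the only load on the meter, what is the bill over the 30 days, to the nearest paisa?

₹213.84

Runtime = 4 h/day × 30 days = 120 h
Energy = 0.22 kW × 120 h = 26.4 kWh
Tier 1 (0–5 kWh): 5 × ₹7.8 = ₹39
Above 5 kWh: 21.4 × ₹8.17 = ₹174.838
Bill = ₹213.84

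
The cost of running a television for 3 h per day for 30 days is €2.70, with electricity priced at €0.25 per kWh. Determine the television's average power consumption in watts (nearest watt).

120 W

Energy = €2.70 ÷ €0.25/kWh = 10.8 kWh
Runtime = 3 h/day × 30 days = 90 h
Power = 10.8 kWh ÷ 90 h = 0.12 kW = 120 W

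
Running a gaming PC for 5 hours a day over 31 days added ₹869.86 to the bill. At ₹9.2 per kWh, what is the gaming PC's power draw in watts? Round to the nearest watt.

Energy = ₹869.86 ÷ ₹9.2/kWh = 94.55 kWh
Runtime = 5 h/day × 31 days = 155 h
Power = 94.55 kWh ÷ 155 h = 0.61 kW = 610 W

610 W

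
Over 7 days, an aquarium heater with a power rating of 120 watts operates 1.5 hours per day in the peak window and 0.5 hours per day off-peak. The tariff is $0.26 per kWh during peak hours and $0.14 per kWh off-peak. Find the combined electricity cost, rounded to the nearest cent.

$0.39

Peak energy = 0.12 kW × 1.5 h × 7 = 1.26 kWh
Off-peak energy = 0.12 kW × 0.5 h × 7 = 0.42 kWh
Cost = 1.26 × $0.26 + 0.42 × $0.14 = $0.3276 + $0.0588 = $0.39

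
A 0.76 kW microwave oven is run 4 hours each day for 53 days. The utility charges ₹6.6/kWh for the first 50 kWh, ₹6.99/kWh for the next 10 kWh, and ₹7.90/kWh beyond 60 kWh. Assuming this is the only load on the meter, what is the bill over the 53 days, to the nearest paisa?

Runtime = 4 h/day × 53 days = 212 h
Energy = 0.76 kW × 212 h = 161.12 kWh
Tier 1 (0–50 kWh): 50 × ₹6.6 = ₹330
Tier 2 (50–60 kWh): 10 × ₹6.99 = ₹69.9
Above 60 kWh: 101.12 × ₹7.90 = ₹798.848
Bill = ₹1198.75

₹1198.75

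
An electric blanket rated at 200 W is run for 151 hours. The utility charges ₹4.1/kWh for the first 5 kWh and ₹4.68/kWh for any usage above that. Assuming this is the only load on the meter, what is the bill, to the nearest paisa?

Energy = 0.2 kW × 151 h = 30.2 kWh
Tier 1 (0–5 kWh): 5 × ₹4.1 = ₹20.5
Above 5 kWh: 25.2 × ₹4.68 = ₹117.936
Bill = ₹138.44

₹138.44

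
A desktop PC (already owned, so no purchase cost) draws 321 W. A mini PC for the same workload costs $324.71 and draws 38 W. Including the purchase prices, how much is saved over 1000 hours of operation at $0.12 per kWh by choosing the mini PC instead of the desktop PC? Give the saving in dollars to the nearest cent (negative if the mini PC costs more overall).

desktop PC: $0.00 + (321/1000) kW × 1000 h × $0.12 = $0.00 + $38.52 = $38.52
mini PC: $324.71 + (38/1000) kW × 1000 h × $0.12 = $324.71 + $4.56 = $329.27
Saving = $38.52 − $329.27 = −$290.75

-$290.75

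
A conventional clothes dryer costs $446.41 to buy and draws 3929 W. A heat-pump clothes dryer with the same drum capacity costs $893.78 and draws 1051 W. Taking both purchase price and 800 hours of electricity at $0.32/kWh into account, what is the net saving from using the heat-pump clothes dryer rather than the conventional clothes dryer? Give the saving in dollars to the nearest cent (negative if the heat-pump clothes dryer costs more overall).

$289.40

conventional clothes dryer: $446.41 + (3929/1000) kW × 800 h × $0.32 = $446.41 + $1005.824 = $1452.234
heat-pump clothes dryer: $893.78 + (1051/1000) kW × 800 h × $0.32 = $893.78 + $269.056 = $1162.836
Saving = $1452.234 − $1162.836 = $289.398 → $289.40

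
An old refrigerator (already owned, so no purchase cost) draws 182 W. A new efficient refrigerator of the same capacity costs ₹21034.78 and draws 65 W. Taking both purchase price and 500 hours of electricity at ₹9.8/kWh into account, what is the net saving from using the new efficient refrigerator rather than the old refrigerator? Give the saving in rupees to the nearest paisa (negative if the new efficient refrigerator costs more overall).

old refrigerator: ₹0.00 + (182/1000) kW × 500 h × ₹9.8 = ₹0.00 + ₹891.8 = ₹891.8
new efficient refrigerator: ₹21034.78 + (65/1000) kW × 500 h × ₹9.8 = ₹21034.78 + ₹318.5 = ₹21353.28
Saving = ₹891.8 − ₹21353.28 = −₹20461.48

-₹20461.48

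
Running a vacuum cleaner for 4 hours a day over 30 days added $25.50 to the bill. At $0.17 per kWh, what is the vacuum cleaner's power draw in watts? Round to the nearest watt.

Energy = $25.50 ÷ $0.17/kWh = 150 kWh
Runtime = 4 h/day × 30 days = 120 h
Power = 150 kWh ÷ 120 h = 1.25 kW = 1250 W

1250 W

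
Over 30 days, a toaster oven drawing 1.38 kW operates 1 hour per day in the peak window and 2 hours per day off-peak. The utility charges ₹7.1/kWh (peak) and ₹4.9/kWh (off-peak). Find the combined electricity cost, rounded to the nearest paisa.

Peak energy = 1.38 kW × 1 h × 30 = 41.4 kWh
Off-peak energy = 1.38 kW × 2 h × 30 = 82.8 kWh
Cost = 41.4 × ₹7.1 + 82.8 × ₹4.9 = ₹293.94 + ₹405.72 = ₹699.66

₹699.66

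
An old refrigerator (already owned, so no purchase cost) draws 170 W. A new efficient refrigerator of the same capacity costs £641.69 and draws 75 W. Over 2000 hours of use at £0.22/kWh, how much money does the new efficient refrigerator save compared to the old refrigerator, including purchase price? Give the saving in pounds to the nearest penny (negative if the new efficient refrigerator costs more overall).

-£599.89

old refrigerator: £0.00 + (170/1000) kW × 2000 h × £0.22 = £0.00 + £74.8 = £74.8
new efficient refrigerator: £641.69 + (75/1000) kW × 2000 h × £0.22 = £641.69 + £33 = £674.69
Saving = £74.8 − £674.69 = −£599.89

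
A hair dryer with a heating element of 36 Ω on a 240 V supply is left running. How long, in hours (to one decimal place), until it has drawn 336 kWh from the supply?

210.0 h

Power = V²/R = 240²/36 = 1600 W = 1.6 kW
Hours = 336 kWh ÷ 1.6 kW = 210.0 h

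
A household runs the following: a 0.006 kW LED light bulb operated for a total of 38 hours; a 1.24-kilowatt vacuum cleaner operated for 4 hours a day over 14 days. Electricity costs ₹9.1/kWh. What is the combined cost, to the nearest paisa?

LED light bulb: 0.006 kW × 38 h = 0.228 kWh
vacuum cleaner: Runtime = 4 h/day × 14 days = 56 h
vacuum cleaner: 1.24 kW × 56 h = 69.44 kWh
Total energy = 69.668 kWh
Cost = 69.668 × ₹9.1 = ₹633.98

₹633.98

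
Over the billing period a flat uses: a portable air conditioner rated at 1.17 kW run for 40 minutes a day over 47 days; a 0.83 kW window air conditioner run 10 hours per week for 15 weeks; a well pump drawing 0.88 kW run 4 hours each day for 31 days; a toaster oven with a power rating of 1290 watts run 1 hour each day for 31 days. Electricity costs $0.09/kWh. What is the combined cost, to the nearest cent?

portable air conditioner: Runtime = 40 min × 47 = 1880 min = 31.333333… h
portable air conditioner: 1.17 kW × 31.333333… h = 36.66 kWh
window air conditioner: Runtime = 10 h/week × 15 weeks = 150 h
window air conditioner: 0.83 kW × 150 h = 124.5 kWh
well pump: Runtime = 4 h/day × 31 days = 124 h
well pump: 0.88 kW × 124 h = 109.12 kWh
toaster oven: Runtime = 1 h/day × 31 days = 31 h
toaster oven: 1.29 kW × 31 h = 39.99 kWh
Total energy = 310.27 kWh
Cost = 310.27 × $0.09 = $27.92

$27.92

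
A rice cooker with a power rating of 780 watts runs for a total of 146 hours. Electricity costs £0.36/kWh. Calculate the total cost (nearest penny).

Energy = 0.78 kW × 146 h = 113.88 kWh
Cost = 113.88 kWh × £0.36/kWh = £41.00

£41.00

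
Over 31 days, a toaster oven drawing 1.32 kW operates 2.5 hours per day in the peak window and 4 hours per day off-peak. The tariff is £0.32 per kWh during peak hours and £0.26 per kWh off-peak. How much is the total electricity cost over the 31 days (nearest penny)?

Peak energy = 1.32 kW × 2.5 h × 31 = 102.3 kWh
Off-peak energy = 1.32 kW × 4 h × 31 = 163.68 kWh
Cost = 102.3 × £0.32 + 163.68 × £0.26 = £32.736 + £42.5568 = £75.29

£75.29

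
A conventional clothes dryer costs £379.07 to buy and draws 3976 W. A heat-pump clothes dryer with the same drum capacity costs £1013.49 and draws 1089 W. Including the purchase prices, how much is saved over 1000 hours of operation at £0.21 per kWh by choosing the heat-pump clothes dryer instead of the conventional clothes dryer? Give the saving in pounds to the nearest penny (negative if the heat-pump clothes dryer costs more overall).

conventional clothes dryer: £379.07 + (3976/1000) kW × 1000 h × £0.21 = £379.07 + £834.96 = £1214.03
heat-pump clothes dryer: £1013.49 + (1089/1000) kW × 1000 h × £0.21 = £1013.49 + £228.69 = £1242.18
Saving = £1214.03 − £1242.18 = −£28.15

-£28.15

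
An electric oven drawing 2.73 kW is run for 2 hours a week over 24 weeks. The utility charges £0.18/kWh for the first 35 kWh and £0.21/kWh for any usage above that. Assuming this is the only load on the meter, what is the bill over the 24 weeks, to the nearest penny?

Runtime = 2 h/week × 24 weeks = 48 h
Energy = 2.73 kW × 48 h = 131.04 kWh
Tier 1 (0–35 kWh): 35 × £0.18 = £6.3
Above 35 kWh: 96.04 × £0.21 = £20.1684
Bill = £26.47

£26.47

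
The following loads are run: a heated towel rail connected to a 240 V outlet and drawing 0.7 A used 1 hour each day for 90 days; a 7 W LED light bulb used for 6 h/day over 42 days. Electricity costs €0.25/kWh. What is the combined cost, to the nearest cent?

heated towel rail: Power = 0.7 A × 240 V = 168 W = 0.168 kW
heated towel rail: Runtime = 1 h/day × 90 days = 90 h
heated towel rail: 0.168 kW × 90 h = 15.12 kWh
LED light bulb: Runtime = 6 h/day × 42 days = 252 h
LED light bulb: 0.007 kW × 252 h = 1.764 kWh
Total energy = 16.884 kWh
Cost = 16.884 × €0.25 = €4.22

€4.22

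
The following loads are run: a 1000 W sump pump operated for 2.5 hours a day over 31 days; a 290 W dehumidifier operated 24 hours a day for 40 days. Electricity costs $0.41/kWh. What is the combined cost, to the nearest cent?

$145.92

sump pump: Runtime = 2.5 h/day × 31 days = 77.5 h
sump pump: 1 kW × 77.5 h = 77.5 kWh
dehumidifier: Runtime = 24 h × 40 = 960 h
dehumidifier: 0.29 kW × 960 h = 278.4 kWh
Total energy = 355.9 kWh
Cost = 355.9 × $0.41 = $145.92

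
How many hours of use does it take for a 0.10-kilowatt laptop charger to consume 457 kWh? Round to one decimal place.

4570.0 h

Hours = 457 kWh ÷ 0.1 kW = 4570.0 h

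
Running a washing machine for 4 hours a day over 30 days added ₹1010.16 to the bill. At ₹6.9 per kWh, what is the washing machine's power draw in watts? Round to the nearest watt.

Energy = ₹1010.16 ÷ ₹6.9/kWh = 146.4 kWh
Runtime = 4 h/day × 30 days = 120 h
Power = 146.4 kWh ÷ 120 h = 1.22 kW = 1220 W

1220 W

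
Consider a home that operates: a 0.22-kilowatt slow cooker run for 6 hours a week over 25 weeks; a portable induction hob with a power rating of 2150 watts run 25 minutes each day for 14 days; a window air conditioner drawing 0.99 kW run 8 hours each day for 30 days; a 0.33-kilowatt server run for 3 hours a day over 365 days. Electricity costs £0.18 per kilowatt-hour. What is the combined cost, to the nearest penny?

slow cooker: Runtime = 6 h/week × 25 weeks = 150 h
slow cooker: 0.22 kW × 150 h = 33 kWh
portable induction hob: Runtime = 25 min × 14 = 350 min = 5.833333… h
portable induction hob: 2.15 kW × 5.833333… h = 12.541666… kWh
window air conditioner: Runtime = 8 h/day × 30 days = 240 h
window air conditioner: 0.99 kW × 240 h = 237.6 kWh
server: Runtime = 3 h/day × 365 days = 1095 h
server: 0.33 kW × 1095 h = 361.35 kWh
Total energy = 644.491666… kWh
Cost = 644.491666… × £0.18 = £116.01

£116.01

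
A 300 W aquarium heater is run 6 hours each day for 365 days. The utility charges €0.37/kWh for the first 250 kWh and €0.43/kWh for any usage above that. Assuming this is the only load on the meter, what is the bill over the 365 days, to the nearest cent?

Runtime = 6 h/day × 365 days = 2190 h
Energy = 0.3 kW × 2190 h = 657 kWh
Tier 1 (0–250 kWh): 250 × €0.37 = €92.5
Above 250 kWh: 407 × €0.43 = €175.01
Bill = €267.51

€267.51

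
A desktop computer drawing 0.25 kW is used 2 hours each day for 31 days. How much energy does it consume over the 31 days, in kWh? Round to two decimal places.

Runtime = 2 h/day × 31 days = 62 h
Energy = 0.25 kW × 62 h = 15.5 kWh

15.50 kWh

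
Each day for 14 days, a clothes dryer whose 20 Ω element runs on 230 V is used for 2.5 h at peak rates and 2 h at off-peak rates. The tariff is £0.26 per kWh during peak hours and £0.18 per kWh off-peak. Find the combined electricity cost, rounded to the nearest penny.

£37.40

Power = V²/R = 230²/20 = 2645 W = 2.645 kW
Peak energy = 2.645 kW × 2.5 h × 14 = 92.575 kWh
Off-peak energy = 2.645 kW × 2 h × 14 = 74.06 kWh
Cost = 92.575 × £0.26 + 74.06 × £0.18 = £24.0695 + £13.3308 = £37.40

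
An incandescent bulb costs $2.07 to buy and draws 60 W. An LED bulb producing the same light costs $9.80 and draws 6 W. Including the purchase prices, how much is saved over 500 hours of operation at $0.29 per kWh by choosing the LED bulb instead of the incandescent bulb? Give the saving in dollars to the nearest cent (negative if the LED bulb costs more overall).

incandescent bulb: $2.07 + (60/1000) kW × 500 h × $0.29 = $2.07 + $8.7 = $10.77
LED bulb: $9.80 + (6/1000) kW × 500 h × $0.29 = $9.80 + $0.87 = $10.67
Saving = $10.77 − $10.67 = $0.1

$0.10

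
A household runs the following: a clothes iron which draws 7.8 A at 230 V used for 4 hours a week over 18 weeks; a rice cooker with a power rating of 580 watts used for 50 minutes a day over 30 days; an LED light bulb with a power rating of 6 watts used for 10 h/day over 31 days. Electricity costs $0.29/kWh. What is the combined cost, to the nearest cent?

$42.20

clothes iron: Power = 7.8 A × 230 V = 1794 W = 1.794 kW
clothes iron: Runtime = 4 h/week × 18 weeks = 72 h
clothes iron: 1.794 kW × 72 h = 129.168 kWh
rice cooker: Runtime = 50 min × 30 = 1500 min = 25 h
rice cooker: 0.58 kW × 25 h = 14.5 kWh
LED light bulb: Runtime = 10 h/day × 31 days = 310 h
LED light bulb: 0.006 kW × 310 h = 1.86 kWh
Total energy = 145.528 kWh
Cost = 145.528 × $0.29 = $42.20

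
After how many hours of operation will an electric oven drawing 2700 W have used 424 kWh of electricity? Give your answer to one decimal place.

Hours = 424 kWh ÷ 2.7 kW = 157.0 h

157.0 h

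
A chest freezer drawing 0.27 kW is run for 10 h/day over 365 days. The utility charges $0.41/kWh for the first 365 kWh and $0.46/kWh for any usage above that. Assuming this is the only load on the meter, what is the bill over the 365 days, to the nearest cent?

Runtime = 10 h/day × 365 days = 3650 h
Energy = 0.27 kW × 3650 h = 985.5 kWh
Tier 1 (0–365 kWh): 365 × $0.41 = $149.65
Above 365 kWh: 620.5 × $0.46 = $285.43
Bill = $435.08

$435.08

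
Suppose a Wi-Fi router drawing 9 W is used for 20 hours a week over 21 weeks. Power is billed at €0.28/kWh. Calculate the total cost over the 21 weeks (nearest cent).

€1.06

Runtime = 20 h/week × 21 weeks = 420 h
Energy = 0.009 kW × 420 h = 3.78 kWh
Cost = 3.78 kWh × €0.28/kWh = €1.06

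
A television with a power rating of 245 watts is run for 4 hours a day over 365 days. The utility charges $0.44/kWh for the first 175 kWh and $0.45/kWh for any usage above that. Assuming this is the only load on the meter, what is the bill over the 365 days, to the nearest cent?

$159.22

Runtime = 4 h/day × 365 days = 1460 h
Energy = 0.245 kW × 1460 h = 357.7 kWh
Tier 1 (0–175 kWh): 175 × $0.44 = $77
Above 175 kWh: 182.7 × $0.45 = $82.215
Bill = $159.22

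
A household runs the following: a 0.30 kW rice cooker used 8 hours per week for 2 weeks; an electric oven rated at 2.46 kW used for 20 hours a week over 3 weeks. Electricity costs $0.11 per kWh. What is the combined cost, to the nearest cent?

rice cooker: Runtime = 8 h/week × 2 weeks = 16 h
rice cooker: 0.3 kW × 16 h = 4.8 kWh
electric oven: Runtime = 20 h/week × 3 weeks = 60 h
electric oven: 2.46 kW × 60 h = 147.6 kWh
Total energy = 152.4 kWh
Cost = 152.4 × $0.11 = $16.76

$16.76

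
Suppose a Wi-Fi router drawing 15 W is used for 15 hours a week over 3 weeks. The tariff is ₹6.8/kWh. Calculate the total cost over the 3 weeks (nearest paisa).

₹4.59

Runtime = 15 h/week × 3 weeks = 45 h
Energy = 0.015 kW × 45 h = 0.675 kWh
Cost = 0.675 kWh × ₹6.8/kWh = ₹4.59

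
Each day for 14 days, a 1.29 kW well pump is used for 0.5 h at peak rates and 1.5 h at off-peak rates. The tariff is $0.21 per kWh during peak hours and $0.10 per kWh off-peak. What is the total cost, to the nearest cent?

Peak energy = 1.29 kW × 0.5 h × 14 = 9.03 kWh
Off-peak energy = 1.29 kW × 1.5 h × 14 = 27.09 kWh
Cost = 9.03 × $0.21 + 27.09 × $0.10 = $1.8963 + $2.709 = $4.61

$4.61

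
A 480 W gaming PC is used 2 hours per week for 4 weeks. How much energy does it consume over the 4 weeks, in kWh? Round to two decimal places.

Runtime = 2 h/week × 4 weeks = 8 h
Energy = 0.48 kW × 8 h = 3.84 kWh

3.84 kWh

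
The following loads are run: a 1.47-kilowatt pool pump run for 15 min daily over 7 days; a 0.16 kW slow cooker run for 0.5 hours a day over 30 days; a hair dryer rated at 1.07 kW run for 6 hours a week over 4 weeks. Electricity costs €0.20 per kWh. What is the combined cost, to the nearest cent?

pool pump: Runtime = 15 min × 7 = 105 min = 1.75 h
pool pump: 1.47 kW × 1.75 h = 2.5725 kWh
slow cooker: Runtime = 0.5 h/day × 30 days = 15 h
slow cooker: 0.16 kW × 15 h = 2.4 kWh
hair dryer: Runtime = 6 h/week × 4 weeks = 24 h
hair dryer: 1.07 kW × 24 h = 25.68 kWh
Total energy = 30.6525 kWh
Cost = 30.6525 × €0.20 = €6.13

€6.13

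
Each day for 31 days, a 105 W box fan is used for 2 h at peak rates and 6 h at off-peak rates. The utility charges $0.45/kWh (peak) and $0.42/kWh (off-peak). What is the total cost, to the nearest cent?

$11.13

Peak energy = 0.105 kW × 2 h × 31 = 6.51 kWh
Off-peak energy = 0.105 kW × 6 h × 31 = 19.53 kWh
Cost = 6.51 × $0.45 + 19.53 × $0.42 = $2.9295 + $8.2026 = $11.13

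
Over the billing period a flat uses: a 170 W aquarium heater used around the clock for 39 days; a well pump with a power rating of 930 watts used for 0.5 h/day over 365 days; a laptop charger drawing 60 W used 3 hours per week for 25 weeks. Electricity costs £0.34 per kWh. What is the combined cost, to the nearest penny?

aquarium heater: Runtime = 24 h × 39 = 936 h
aquarium heater: 0.17 kW × 936 h = 159.12 kWh
well pump: Runtime = 0.5 h/day × 365 days = 182.5 h
well pump: 0.93 kW × 182.5 h = 169.725 kWh
laptop charger: Runtime = 3 h/week × 25 weeks = 75 h
laptop charger: 0.06 kW × 75 h = 4.5 kWh
Total energy = 333.345 kWh
Cost = 333.345 × £0.34 = £113.34

£113.34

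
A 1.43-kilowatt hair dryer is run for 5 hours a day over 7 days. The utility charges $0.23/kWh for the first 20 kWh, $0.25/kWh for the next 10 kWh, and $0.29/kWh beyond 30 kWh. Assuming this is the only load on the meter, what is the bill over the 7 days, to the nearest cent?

Runtime = 5 h/day × 7 days = 35 h
Energy = 1.43 kW × 35 h = 50.05 kWh
Tier 1 (0–20 kWh): 20 × $0.23 = $4.6
Tier 2 (20–30 kWh): 10 × $0.25 = $2.5
Above 30 kWh: 20.05 × $0.29 = $5.8145
Bill = $12.91

$12.91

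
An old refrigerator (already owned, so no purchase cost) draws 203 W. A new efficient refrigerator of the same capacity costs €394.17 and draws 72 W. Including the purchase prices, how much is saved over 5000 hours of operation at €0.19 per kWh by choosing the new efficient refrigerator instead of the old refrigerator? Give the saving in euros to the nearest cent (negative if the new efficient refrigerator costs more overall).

-€269.72

old refrigerator: €0.00 + (203/1000) kW × 5000 h × €0.19 = €0.00 + €192.85 = €192.85
new efficient refrigerator: €394.17 + (72/1000) kW × 5000 h × €0.19 = €394.17 + €68.4 = €462.57
Saving = €192.85 − €462.57 = −€269.72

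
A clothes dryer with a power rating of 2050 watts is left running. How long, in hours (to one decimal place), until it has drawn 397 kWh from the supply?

Hours = 397 kWh ÷ 2.05 kW = 193.7 h

193.7 h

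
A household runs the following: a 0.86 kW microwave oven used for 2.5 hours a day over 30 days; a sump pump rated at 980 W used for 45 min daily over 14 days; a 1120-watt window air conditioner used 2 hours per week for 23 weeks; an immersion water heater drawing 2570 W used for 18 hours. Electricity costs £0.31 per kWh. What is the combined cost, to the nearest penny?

£53.50

microwave oven: Runtime = 2.5 h/day × 30 days = 75 h
microwave oven: 0.86 kW × 75 h = 64.5 kWh
sump pump: Runtime = 45 min × 14 = 630 min = 10.5 h
sump pump: 0.98 kW × 10.5 h = 10.29 kWh
window air conditioner: Runtime = 2 h/week × 23 weeks = 46 h
window air conditioner: 1.12 kW × 46 h = 51.52 kWh
immersion water heater: 2.57 kW × 18 h = 46.26 kWh
Total energy = 172.57 kWh
Cost = 172.57 × £0.31 = £53.50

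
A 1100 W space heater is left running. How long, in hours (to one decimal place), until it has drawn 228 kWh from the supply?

207.3 h

Hours = 228 kWh ÷ 1.1 kW = 207.3 h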